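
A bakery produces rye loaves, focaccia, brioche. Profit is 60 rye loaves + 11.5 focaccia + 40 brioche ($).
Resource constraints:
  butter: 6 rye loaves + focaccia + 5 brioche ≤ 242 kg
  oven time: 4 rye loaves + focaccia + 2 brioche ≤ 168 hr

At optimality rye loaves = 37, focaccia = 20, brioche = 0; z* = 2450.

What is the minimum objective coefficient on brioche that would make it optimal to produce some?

Both butter and oven time are binding at x*.
The binding rows give the dual system: 6·y_butter + 4·y_oven time = 60 and 1·y_butter + 1·y_oven time = 11.5.
This yields shadow prices y_butter = 7, y_oven time = 4.5.
brioche enters the basis when its profit ≥ yᵀa₃ = 7·5 + 4.5·2 = 44.

44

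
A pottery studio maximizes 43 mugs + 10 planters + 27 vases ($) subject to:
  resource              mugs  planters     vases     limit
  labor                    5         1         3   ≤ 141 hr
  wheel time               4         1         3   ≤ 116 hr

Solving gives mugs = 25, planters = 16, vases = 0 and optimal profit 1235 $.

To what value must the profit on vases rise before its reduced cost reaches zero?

30

Both labor and wheel time are binding at x*.
Dual feasibility on the basic columns requires 5·y_labor + 4·y_wheel time = 43, 1·y_labor + 1·y_wheel time = 10.
This yields shadow prices y_labor = 3, y_wheel time = 7.
vases enters the basis when its profit ≥ yᵀa₃ = 3·3 + 7·3 = 30.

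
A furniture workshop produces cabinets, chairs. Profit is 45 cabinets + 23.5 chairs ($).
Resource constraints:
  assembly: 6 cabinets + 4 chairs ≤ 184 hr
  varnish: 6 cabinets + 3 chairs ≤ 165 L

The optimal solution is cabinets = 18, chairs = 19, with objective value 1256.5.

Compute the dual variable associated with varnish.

6.5

Check each constraint at x*: assembly 184/184 (tight); varnish 165/165 (tight).
From A_Bᵀ y = c: 6·y_assembly + 6·y_varnish = 45; 4·y_assembly + 3·y_varnish = 23.5.
This yields shadow prices y_assembly = 1, y_varnish = 6.5.
Shadow price of varnish = 6.5.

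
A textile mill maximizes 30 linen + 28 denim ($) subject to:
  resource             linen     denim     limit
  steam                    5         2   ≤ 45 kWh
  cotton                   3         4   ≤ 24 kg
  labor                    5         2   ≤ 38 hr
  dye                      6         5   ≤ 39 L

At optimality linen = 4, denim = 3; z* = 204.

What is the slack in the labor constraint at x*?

12

labor used = 5·4 + 2·3 = 26; slack = 38 − 26 = 12.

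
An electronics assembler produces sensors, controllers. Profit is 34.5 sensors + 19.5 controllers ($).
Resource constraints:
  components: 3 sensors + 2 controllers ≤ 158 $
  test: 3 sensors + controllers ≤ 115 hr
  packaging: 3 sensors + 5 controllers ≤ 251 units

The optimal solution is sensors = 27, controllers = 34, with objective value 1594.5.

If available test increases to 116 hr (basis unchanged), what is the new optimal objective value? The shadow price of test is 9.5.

1604

Δb = 1, so new z* = 1594.5 + (9.5)·(1) = 1594.5 + 9.5 = 1604.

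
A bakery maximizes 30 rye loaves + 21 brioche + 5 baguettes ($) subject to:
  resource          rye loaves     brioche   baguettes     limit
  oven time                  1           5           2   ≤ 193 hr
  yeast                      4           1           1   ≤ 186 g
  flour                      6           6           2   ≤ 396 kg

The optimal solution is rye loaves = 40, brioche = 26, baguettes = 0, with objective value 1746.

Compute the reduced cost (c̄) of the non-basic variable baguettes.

-4

Binding: yeast and flour. Non-binding: oven time (23 unused).
By complementary slackness, y = 0 for the non-binding constraint.
From A_Bᵀ y = c: 4·y_yeast + 6·y_flour = 30; 1·y_yeast + 6·y_flour = 21.
→ y_yeast = 3 and y_flour = 3.
Reduced cost of baguettes: c₃ − yᵀa₃ = 5 − (3·1 + 3·2) = 5 − 9 = -4.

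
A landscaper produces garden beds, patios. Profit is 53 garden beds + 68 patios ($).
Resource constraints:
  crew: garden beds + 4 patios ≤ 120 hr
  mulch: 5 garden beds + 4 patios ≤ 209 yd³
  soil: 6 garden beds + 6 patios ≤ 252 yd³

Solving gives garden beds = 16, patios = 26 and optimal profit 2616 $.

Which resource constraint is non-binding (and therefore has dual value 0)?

crew: 120/120 (binding)
mulch: 184/209 (slack 25)
soil: 252/252 (binding)
By complementary slackness, a constraint with positive slack has shadow price 0 → mulch.

mulch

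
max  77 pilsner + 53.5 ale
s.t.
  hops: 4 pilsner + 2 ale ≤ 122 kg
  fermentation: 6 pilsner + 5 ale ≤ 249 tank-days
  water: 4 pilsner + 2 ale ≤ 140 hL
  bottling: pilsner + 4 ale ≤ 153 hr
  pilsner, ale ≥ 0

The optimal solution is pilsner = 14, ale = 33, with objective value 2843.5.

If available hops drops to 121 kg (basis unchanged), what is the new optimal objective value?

2835.5

Check each constraint at x*: hops 122/122 (tight); fermentation 249/249 (tight); water 122/140 (slack 18); bottling 146/153 (slack 7).
Slack constraints have shadow price 0 (complementary slackness).
Dual feasibility on the basic columns requires 4·y_hops + 6·y_fermentation = 77, 2·y_hops + 5·y_fermentation = 53.5.
This yields shadow prices y_hops = 8, y_fermentation = 7.5.
Δz = y_hops·Δb = 8 × (-1) = -8, so new z* = 2843.5 − 8 = 2835.5.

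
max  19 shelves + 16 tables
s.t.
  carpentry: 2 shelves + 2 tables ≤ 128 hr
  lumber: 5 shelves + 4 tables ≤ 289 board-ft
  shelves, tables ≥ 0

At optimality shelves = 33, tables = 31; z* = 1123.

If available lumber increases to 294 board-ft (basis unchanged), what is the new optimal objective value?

1138

At the optimum: carpentry uses 128 of 128 (binding); lumber uses 289 of 289 (binding).
From A_Bᵀ y = c: 2·y_carpentry + 5·y_lumber = 19; 2·y_carpentry + 4·y_lumber = 16.
→ y_carpentry = 2 and y_lumber = 3.
Δz = y_lumber·Δb = 3 × (5) = 15, so new z* = 1123 + 15 = 1138.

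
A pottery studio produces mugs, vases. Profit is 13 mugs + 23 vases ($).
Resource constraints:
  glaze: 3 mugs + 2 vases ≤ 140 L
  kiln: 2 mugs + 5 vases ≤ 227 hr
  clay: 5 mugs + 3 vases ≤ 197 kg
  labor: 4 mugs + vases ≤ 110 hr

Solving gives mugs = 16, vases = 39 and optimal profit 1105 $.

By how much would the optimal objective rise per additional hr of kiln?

Binding: kiln and clay. Non-binding: glaze (14 unused), labor (7 unused).
Slack constraints have shadow price 0 (complementary slackness).
The binding rows give the dual system: 2·y_kiln + 5·y_clay = 13 and 5·y_kiln + 3·y_clay = 23.
Solving: y_kiln = 4, y_clay = 1.
Shadow price of kiln = 4.

4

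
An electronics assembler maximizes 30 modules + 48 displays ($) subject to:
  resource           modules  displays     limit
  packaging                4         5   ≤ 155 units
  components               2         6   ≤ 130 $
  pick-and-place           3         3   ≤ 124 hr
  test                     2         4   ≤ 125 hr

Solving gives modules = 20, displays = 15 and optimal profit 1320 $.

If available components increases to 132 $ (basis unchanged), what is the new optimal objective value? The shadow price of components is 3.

Δb = 2, so new z* = 1320 + (3)·(2) = 1320 + 6 = 1326.

1326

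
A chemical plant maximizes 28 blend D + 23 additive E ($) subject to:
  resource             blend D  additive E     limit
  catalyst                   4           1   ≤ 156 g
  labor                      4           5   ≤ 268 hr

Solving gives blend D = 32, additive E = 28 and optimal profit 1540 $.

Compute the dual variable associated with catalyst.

3

At the optimum: catalyst uses 156 of 156 (binding); labor uses 268 of 268 (binding).
Dual feasibility on the basic columns requires 4·y_catalyst + 4·y_labor = 28, 1·y_catalyst + 5·y_labor = 23.
Solving: y_catalyst = 3, y_labor = 4.
Shadow price of catalyst = 3.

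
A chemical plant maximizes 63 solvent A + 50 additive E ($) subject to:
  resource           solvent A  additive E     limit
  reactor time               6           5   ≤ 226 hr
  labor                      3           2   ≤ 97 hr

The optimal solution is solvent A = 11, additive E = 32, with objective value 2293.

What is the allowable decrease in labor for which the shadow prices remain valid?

Binding constraints: reactor time, labor. The basis is B = [[6,5],[3,2]] with det -3.
Per unit decrease in labor, x* moves by d = (-1.6667, 2).
The basis stays optimal until solvent A reaches 0; allowable decrease = 6.6 hr.

6.6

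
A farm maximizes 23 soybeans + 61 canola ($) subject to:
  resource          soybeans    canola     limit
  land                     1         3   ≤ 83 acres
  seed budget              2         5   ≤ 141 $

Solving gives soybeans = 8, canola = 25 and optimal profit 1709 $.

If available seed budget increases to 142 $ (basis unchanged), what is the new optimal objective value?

1717

Both land and seed budget are binding at x*.
The binding rows give the dual system: 1·y_land + 2·y_seed budget = 23 and 3·y_land + 5·y_seed budget = 61.
Solving: y_land = 7, y_seed budget = 8.
Δz = y_seed budget·Δb = 8 × (1) = 8, so new z* = 1709 + 8 = 1717.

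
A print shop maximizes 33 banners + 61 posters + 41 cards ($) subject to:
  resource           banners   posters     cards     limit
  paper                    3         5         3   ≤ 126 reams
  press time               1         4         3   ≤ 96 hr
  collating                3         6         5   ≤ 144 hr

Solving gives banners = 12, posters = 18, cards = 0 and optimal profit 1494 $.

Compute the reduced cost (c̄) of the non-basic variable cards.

At the optimum: paper uses 126 of 126 (binding); press time uses 84 of 96 (slack = 12); collating uses 144 of 144 (binding).
By complementary slackness, y = 0 for the non-binding constraint.
The binding rows give the dual system: 3·y_paper + 3·y_collating = 33 and 5·y_paper + 6·y_collating = 61.
Solving: y_paper = 5, y_collating = 6.
Reduced cost of cards: c₃ − yᵀa₃ = 41 − (5·3 + 6·5) = 41 − 45 = -4.

-4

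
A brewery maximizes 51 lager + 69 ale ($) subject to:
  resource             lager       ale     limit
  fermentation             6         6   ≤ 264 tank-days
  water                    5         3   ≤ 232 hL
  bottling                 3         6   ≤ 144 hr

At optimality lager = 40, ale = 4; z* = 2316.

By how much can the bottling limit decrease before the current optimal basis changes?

12

Binding constraints: fermentation, bottling. The basis is B = [[6,6],[3,6]] with det 18.
Per unit decrease in bottling, x* moves by d = (0.3333, -0.3333).
The basis stays optimal until ale reaches 0; allowable decrease = 12 hr.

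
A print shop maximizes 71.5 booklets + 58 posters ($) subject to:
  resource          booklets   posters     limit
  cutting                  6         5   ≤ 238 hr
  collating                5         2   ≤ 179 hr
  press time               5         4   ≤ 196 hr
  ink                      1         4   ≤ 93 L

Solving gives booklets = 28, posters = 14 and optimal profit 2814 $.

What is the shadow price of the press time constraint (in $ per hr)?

Check each constraint at x*: cutting 238/238 (tight); collating 168/179 (slack 11); press time 196/196 (tight); ink 84/93 (slack 9).
Since collating, ink are not tight, their duals are 0.
Dual feasibility on the basic columns requires 6·y_cutting + 5·y_press time = 71.5, 5·y_cutting + 4·y_press time = 58.
→ y_cutting = 4 and y_press time = 9.5.
Shadow price of press time = 9.5.

9.5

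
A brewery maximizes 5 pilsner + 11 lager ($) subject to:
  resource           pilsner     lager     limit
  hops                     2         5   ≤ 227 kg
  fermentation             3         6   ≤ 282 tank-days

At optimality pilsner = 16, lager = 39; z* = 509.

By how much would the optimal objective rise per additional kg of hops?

1

At the optimum: hops uses 227 of 227 (binding); fermentation uses 282 of 282 (binding).
From A_Bᵀ y = c: 2·y_hops + 3·y_fermentation = 5; 5·y_hops + 6·y_fermentation = 11.
This yields shadow prices y_hops = 1, y_fermentation = 1.
Shadow price of hops = 1.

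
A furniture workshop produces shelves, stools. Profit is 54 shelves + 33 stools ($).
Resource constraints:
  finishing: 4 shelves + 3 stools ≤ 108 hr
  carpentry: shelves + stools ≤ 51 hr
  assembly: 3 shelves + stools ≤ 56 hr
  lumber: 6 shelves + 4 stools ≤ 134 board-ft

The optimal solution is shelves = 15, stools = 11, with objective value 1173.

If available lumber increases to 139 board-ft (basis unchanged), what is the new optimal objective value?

Check each constraint at x*: finishing 93/108 (slack 15); carpentry 26/51 (slack 25); assembly 56/56 (tight); lumber 134/134 (tight).
By complementary slackness, y = 0 for the non-binding constraints.
The binding rows give the dual system: 3·y_assembly + 6·y_lumber = 54 and 1·y_assembly + 4·y_lumber = 33.
Solving: y_assembly = 3, y_lumber = 7.5.
Δz = y_lumber·Δb = 7.5 × (5) = 37.5, so new z* = 1173 + 37.5 = 1210.5.

1210.5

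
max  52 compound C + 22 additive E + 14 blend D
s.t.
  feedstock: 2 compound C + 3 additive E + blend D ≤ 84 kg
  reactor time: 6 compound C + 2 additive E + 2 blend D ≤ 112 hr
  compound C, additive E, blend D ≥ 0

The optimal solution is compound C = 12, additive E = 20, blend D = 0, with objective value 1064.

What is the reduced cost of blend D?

Both feedstock and reactor time are binding at x*.
From A_Bᵀ y = c: 2·y_feedstock + 6·y_reactor time = 52; 3·y_feedstock + 2·y_reactor time = 22.
→ y_feedstock = 2 and y_reactor time = 8.
Reduced cost of blend D: c₃ − yᵀa₃ = 14 − (2·1 + 8·2) = 14 − 18 = -4.

-4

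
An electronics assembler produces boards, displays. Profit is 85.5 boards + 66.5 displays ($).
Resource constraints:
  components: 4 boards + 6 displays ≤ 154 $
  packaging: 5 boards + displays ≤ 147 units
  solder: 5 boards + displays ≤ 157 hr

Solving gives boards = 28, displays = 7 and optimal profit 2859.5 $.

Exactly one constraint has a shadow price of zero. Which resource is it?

components: 154/154 (binding)
packaging: 147/147 (binding)
solder: 147/157 (slack 10)
By complementary slackness, a constraint with positive slack has shadow price 0 → solder.

solder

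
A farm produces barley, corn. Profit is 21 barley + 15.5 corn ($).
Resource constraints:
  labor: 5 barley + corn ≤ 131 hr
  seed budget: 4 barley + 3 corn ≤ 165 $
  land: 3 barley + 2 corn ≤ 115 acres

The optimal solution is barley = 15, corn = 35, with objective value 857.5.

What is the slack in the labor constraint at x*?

labor used = 5·15 + 1·35 = 110; slack = 131 − 110 = 21.

21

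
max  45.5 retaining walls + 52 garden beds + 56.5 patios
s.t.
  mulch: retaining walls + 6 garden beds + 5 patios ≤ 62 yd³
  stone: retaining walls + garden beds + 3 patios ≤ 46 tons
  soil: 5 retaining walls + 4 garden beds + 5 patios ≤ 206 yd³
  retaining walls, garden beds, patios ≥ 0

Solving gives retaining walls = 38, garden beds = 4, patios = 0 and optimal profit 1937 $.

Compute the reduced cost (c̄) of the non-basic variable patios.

At the optimum: mulch uses 62 of 62 (binding); stone uses 42 of 46 (slack = 4); soil uses 206 of 206 (binding).
By complementary slackness, y = 0 for the non-binding constraint.
Dual feasibility on the basic columns requires 1·y_mulch + 5·y_soil = 45.5, 6·y_mulch + 4·y_soil = 52.
This yields shadow prices y_mulch = 3, y_soil = 8.5.
Reduced cost of patios: c₃ − yᵀa₃ = 56.5 − (3·5 + 8.5·5) = 56.5 − 57.5 = -1.

-1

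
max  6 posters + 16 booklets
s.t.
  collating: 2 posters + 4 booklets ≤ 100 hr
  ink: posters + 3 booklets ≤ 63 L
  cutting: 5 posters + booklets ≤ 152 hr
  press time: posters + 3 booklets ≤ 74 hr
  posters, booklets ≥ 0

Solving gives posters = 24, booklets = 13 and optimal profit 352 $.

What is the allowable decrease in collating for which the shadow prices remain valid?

Binding constraints: collating, ink. The basis is B = [[2,4],[1,3]] with det 2.
Per unit decrease in collating, x* moves by d = (-1.5, 0.5).
The basis stays optimal until posters reaches 0; allowable decrease = 16 hr.

16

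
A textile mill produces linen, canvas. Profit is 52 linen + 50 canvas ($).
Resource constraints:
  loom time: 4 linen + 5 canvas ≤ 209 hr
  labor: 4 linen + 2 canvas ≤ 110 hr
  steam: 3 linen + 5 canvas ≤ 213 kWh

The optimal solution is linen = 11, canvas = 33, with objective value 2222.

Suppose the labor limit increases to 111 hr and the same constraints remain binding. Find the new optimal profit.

At the optimum: loom time uses 209 of 209 (binding); labor uses 110 of 110 (binding); steam uses 198 of 213 (slack = 15).
Slack constraints have shadow price 0 (complementary slackness).
The binding rows give the dual system: 4·y_loom time + 4·y_labor = 52 and 5·y_loom time + 2·y_labor = 50.
This yields shadow prices y_loom time = 8, y_labor = 5.
Δz = y_labor·Δb = 5 × (1) = 5, so new z* = 2222 + 5 = 2227.

2227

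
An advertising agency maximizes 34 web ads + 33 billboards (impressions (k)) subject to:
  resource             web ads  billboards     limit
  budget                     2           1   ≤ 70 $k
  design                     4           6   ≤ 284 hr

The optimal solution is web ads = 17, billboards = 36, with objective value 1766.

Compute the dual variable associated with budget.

Both budget and design are binding at x*.
The binding rows give the dual system: 2·y_budget + 4·y_design = 34 and 1·y_budget + 6·y_design = 33.
→ y_budget = 9 and y_design = 4.
Shadow price of budget = 9.

9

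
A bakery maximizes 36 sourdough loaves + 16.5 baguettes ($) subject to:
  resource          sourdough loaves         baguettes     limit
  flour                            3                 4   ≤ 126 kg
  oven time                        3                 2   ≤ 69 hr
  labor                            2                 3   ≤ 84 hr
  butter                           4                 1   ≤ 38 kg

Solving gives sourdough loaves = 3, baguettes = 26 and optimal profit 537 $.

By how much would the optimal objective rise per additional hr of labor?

3

Check each constraint at x*: flour 113/126 (slack 13); oven time 61/69 (slack 8); labor 84/84 (tight); butter 38/38 (tight).
Slack constraints have shadow price 0 (complementary slackness).
From A_Bᵀ y = c: 2·y_labor + 4·y_butter = 36; 3·y_labor + 1·y_butter = 16.5.
Solving: y_labor = 3, y_butter = 7.5.
Shadow price of labor = 3.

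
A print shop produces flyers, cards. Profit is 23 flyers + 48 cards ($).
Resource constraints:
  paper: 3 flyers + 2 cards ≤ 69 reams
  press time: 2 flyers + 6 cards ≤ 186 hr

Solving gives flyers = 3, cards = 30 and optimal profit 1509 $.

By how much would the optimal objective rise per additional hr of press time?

7

Both paper and press time are binding at x*.
From A_Bᵀ y = c: 3·y_paper + 2·y_press time = 23; 2·y_paper + 6·y_press time = 48.
Solving: y_paper = 3, y_press time = 7.
Shadow price of press time = 7.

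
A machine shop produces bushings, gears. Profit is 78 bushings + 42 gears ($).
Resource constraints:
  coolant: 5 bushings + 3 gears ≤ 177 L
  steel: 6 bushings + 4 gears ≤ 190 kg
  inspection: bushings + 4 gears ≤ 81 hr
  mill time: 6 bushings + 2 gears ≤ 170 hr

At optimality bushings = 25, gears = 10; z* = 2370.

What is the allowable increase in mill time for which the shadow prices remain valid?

20

Binding constraints: steel, mill time. The basis is B = [[6,4],[6,2]] with det -12.
Per unit increase in mill time, x* moves by d = (0.3333, -0.5).
The basis stays optimal until gears reaches 0; allowable increase = 20 hr.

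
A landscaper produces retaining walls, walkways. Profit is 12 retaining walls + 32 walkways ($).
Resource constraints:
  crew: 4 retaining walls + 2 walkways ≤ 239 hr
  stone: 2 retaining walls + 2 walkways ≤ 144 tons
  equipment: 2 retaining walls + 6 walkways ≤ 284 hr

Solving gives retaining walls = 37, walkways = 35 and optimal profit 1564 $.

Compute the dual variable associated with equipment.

5

Check each constraint at x*: crew 218/239 (slack 21); stone 144/144 (tight); equipment 284/284 (tight).
By complementary slackness, y = 0 for the non-binding constraint.
Dual feasibility on the basic columns requires 2·y_stone + 2·y_equipment = 12, 2·y_stone + 6·y_equipment = 32.
This yields shadow prices y_stone = 1, y_equipment = 5.
Shadow price of equipment = 5.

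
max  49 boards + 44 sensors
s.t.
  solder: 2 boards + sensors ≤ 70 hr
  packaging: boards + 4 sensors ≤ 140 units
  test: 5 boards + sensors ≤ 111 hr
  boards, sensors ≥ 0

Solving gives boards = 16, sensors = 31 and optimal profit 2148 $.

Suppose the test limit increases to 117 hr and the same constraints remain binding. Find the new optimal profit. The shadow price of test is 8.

2196

Δb = 6, so new z* = 2148 + (8)·(6) = 2148 + 48 = 2196.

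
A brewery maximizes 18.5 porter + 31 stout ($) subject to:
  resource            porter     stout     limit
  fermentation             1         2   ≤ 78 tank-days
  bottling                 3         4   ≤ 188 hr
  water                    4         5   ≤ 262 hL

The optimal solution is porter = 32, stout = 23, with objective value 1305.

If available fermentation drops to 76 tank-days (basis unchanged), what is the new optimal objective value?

1286

Check each constraint at x*: fermentation 78/78 (tight); bottling 188/188 (tight); water 243/262 (slack 19).
Slack constraints have shadow price 0 (complementary slackness).
The binding rows give the dual system: 1·y_fermentation + 3·y_bottling = 18.5 and 2·y_fermentation + 4·y_bottling = 31.
Solving: y_fermentation = 9.5, y_bottling = 3.
Δz = y_fermentation·Δb = 9.5 × (-2) = -19, so new z* = 1305 − 19 = 1286.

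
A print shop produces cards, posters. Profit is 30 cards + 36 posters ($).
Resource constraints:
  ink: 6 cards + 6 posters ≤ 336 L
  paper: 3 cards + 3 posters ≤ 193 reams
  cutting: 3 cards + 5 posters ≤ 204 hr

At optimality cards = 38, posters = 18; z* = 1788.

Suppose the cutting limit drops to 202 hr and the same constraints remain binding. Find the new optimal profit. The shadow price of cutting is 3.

1782

Δb = -2, so new z* = 1788 + (3)·(-2) = 1788 − 6 = 1782.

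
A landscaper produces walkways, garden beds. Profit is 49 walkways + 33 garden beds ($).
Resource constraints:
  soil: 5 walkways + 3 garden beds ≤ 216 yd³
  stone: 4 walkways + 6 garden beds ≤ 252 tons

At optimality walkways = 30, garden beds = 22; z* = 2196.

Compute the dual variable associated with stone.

Both soil and stone are binding at x*.
Dual feasibility on the basic columns requires 5·y_soil + 4·y_stone = 49, 3·y_soil + 6·y_stone = 33.
→ y_soil = 9 and y_stone = 1.
Shadow price of stone = 1.

1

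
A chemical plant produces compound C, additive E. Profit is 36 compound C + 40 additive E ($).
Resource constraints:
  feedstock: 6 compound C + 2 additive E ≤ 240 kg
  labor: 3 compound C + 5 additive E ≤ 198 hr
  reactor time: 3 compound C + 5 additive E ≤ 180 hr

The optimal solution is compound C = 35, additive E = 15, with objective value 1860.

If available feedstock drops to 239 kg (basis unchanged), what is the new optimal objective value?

1857.5

At the optimum: feedstock uses 240 of 240 (binding); labor uses 180 of 198 (slack = 18); reactor time uses 180 of 180 (binding).
By complementary slackness, y = 0 for the non-binding constraint.
From A_Bᵀ y = c: 6·y_feedstock + 3·y_reactor time = 36; 2·y_feedstock + 5·y_reactor time = 40.
This yields shadow prices y_feedstock = 2.5, y_reactor time = 7.
Δz = y_feedstock·Δb = 2.5 × (-1) = -2.5, so new z* = 1860 − 2.5 = 1857.5.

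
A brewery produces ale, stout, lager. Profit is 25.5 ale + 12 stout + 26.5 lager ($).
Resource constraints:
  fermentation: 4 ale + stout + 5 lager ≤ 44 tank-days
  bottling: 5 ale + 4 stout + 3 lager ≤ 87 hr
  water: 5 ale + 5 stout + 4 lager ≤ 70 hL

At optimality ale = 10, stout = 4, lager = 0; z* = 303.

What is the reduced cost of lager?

Check each constraint at x*: fermentation 44/44 (tight); bottling 66/87 (slack 21); water 70/70 (tight).
Since bottling is not tight, its dual is 0.
The binding rows give the dual system: 4·y_fermentation + 5·y_water = 25.5 and 1·y_fermentation + 5·y_water = 12.
Solving: y_fermentation = 4.5, y_water = 1.5.
Reduced cost of lager: c₃ − yᵀa₃ = 26.5 − (4.5·5 + 1.5·4) = 26.5 − 28.5 = -2.

-2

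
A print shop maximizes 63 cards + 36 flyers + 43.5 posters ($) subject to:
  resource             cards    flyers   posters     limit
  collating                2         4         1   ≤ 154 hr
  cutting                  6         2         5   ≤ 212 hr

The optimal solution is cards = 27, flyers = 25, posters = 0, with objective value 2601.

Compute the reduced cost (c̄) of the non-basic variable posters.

At the optimum: collating uses 154 of 154 (binding); cutting uses 212 of 212 (binding).
From A_Bᵀ y = c: 2·y_collating + 6·y_cutting = 63; 4·y_collating + 2·y_cutting = 36.
→ y_collating = 4.5 and y_cutting = 9.
Reduced cost of posters: c₃ − yᵀa₃ = 43.5 − (4.5·1 + 9·5) = 43.5 − 49.5 = -6.

-6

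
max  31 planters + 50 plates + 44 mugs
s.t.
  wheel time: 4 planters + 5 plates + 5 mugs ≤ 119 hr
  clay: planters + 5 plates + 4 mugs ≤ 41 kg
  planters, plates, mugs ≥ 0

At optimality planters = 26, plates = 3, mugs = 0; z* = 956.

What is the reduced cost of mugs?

Check each constraint at x*: wheel time 119/119 (tight); clay 41/41 (tight).
The binding rows give the dual system: 4·y_wheel time + 1·y_clay = 31 and 5·y_wheel time + 5·y_clay = 50.
This yields shadow prices y_wheel time = 7, y_clay = 3.
Reduced cost of mugs: c₃ − yᵀa₃ = 44 − (7·5 + 3·4) = 44 − 47 = -3.

-3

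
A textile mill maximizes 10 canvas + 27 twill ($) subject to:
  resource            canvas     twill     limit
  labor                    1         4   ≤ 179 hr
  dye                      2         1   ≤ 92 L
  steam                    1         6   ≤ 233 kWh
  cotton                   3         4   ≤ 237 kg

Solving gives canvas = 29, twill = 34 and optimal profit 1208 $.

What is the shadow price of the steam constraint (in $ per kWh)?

At the optimum: labor uses 165 of 179 (slack = 14); dye uses 92 of 92 (binding); steam uses 233 of 233 (binding); cotton uses 223 of 237 (slack = 14).
Since labor, cotton are not tight, their duals are 0.
The binding rows give the dual system: 2·y_dye + 1·y_steam = 10 and 1·y_dye + 6·y_steam = 27.
Solving: y_dye = 3, y_steam = 4.
Shadow price of steam = 4.

4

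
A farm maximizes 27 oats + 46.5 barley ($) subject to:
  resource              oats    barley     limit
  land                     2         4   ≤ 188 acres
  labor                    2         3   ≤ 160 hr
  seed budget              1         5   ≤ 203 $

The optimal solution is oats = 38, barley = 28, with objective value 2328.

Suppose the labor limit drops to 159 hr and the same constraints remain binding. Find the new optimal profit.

2320.5

Binding: land and labor. Non-binding: seed budget (25 unused).
Since seed budget is not tight, its dual is 0.
Dual feasibility on the basic columns requires 2·y_land + 2·y_labor = 27, 4·y_land + 3·y_labor = 46.5.
Solving: y_land = 6, y_labor = 7.5.
Δz = y_labor·Δb = 7.5 × (-1) = -7.5, so new z* = 2328 − 7.5 = 2320.5.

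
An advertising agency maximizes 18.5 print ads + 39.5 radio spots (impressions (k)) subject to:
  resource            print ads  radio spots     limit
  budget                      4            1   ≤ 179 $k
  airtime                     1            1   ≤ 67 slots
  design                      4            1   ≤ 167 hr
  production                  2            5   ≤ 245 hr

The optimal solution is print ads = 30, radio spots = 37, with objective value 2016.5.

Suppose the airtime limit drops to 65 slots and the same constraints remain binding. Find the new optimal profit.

Binding: airtime and production. Non-binding: budget (22 unused), design (10 unused).
Since budget, design are not tight, their duals are 0.
Dual feasibility on the basic columns requires 1·y_airtime + 2·y_production = 18.5, 1·y_airtime + 5·y_production = 39.5.
This yields shadow prices y_airtime = 4.5, y_production = 7.
Δz = y_airtime·Δb = 4.5 × (-2) = -9, so new z* = 2016.5 − 9 = 2007.5.

2007.5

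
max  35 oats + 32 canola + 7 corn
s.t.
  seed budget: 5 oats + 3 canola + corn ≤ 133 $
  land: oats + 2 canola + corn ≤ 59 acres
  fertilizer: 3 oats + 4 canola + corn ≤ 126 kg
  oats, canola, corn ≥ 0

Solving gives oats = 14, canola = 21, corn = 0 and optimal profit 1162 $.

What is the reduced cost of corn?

Binding: seed budget and fertilizer. Non-binding: land (3 unused).
Since land is not tight, its dual is 0.
From A_Bᵀ y = c: 5·y_seed budget + 3·y_fertilizer = 35; 3·y_seed budget + 4·y_fertilizer = 32.
Solving: y_seed budget = 4, y_fertilizer = 5.
Reduced cost of corn: c₃ − yᵀa₃ = 7 − (4·1 + 5·1) = 7 − 9 = -2.

-2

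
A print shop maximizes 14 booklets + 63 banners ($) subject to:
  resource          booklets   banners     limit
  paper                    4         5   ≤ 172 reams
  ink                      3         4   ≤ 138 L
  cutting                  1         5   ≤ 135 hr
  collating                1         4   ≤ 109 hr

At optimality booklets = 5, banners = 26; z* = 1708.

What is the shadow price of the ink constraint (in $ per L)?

0

Binding: cutting and collating. Non-binding: paper (22 unused), ink (19 unused).
By complementary slackness, y = 0 for the non-binding constraints.
Dual feasibility on the basic columns requires 1·y_cutting + 1·y_collating = 14, 5·y_cutting + 4·y_collating = 63.
→ y_cutting = 7 and y_collating = 7.
Shadow price of ink = 0.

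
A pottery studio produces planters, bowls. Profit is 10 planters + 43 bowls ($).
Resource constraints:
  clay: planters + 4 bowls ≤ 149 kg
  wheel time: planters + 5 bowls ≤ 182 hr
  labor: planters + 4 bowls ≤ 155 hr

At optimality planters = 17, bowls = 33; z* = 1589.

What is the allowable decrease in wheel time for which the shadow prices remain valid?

33

Binding constraints: clay, wheel time. The basis is B = [[1,4],[1,5]] with det 1.
Per unit decrease in wheel time, x* moves by d = (4, -1).
The basis stays optimal until bowls reaches 0; allowable decrease = 33 hr.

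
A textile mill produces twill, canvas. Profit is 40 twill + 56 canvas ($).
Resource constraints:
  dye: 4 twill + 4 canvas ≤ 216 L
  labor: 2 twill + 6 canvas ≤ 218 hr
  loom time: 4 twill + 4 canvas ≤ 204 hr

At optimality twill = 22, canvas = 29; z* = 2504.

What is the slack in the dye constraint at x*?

12

dye used = 4·22 + 4·29 = 204; slack = 216 − 204 = 12.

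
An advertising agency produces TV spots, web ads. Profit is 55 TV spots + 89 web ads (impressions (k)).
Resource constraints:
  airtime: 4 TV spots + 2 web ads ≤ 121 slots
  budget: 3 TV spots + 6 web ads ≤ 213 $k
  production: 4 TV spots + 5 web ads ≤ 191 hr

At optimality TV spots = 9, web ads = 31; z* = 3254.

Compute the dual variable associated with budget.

9

Binding: budget and production. Non-binding: airtime (23 unused).
Since airtime is not tight, its dual is 0.
From A_Bᵀ y = c: 3·y_budget + 4·y_production = 55; 6·y_budget + 5·y_production = 89.
This yields shadow prices y_budget = 9, y_production = 7.
Shadow price of budget = 9.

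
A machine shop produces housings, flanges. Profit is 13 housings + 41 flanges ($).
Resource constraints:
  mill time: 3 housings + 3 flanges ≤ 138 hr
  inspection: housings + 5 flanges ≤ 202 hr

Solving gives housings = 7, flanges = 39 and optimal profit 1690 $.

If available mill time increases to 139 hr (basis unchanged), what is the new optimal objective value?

1692

At the optimum: mill time uses 138 of 138 (binding); inspection uses 202 of 202 (binding).
The binding rows give the dual system: 3·y_mill time + 1·y_inspection = 13 and 3·y_mill time + 5·y_inspection = 41.
This yields shadow prices y_mill time = 2, y_inspection = 7.
Δz = y_mill time·Δb = 2 × (1) = 2, so new z* = 1690 + 2 = 1692.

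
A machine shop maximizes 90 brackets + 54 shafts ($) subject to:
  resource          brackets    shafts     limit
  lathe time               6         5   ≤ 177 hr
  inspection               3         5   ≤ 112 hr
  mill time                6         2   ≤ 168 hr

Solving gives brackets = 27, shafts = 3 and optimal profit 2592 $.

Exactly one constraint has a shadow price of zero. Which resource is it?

inspection

lathe time: 177/177 (binding)
inspection: 96/112 (slack 16)
mill time: 168/168 (binding)
By complementary slackness, a constraint with positive slack has shadow price 0 → inspection.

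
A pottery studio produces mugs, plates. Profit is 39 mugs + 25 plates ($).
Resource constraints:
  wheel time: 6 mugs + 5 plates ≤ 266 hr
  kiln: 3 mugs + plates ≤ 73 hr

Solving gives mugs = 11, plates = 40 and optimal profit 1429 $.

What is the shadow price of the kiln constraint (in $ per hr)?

5

Check each constraint at x*: wheel time 266/266 (tight); kiln 73/73 (tight).
From A_Bᵀ y = c: 6·y_wheel time + 3·y_kiln = 39; 5·y_wheel time + 1·y_kiln = 25.
→ y_wheel time = 4 and y_kiln = 5.
Shadow price of kiln = 5.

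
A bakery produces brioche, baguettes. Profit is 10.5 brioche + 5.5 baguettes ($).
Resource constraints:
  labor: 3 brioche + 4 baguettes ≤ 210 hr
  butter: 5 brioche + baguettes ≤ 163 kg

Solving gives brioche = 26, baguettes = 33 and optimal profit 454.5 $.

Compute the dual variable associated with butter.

Check each constraint at x*: labor 210/210 (tight); butter 163/163 (tight).
From A_Bᵀ y = c: 3·y_labor + 5·y_butter = 10.5; 4·y_labor + 1·y_butter = 5.5.
This yields shadow prices y_labor = 1, y_butter = 1.5.
Shadow price of butter = 1.5.

1.5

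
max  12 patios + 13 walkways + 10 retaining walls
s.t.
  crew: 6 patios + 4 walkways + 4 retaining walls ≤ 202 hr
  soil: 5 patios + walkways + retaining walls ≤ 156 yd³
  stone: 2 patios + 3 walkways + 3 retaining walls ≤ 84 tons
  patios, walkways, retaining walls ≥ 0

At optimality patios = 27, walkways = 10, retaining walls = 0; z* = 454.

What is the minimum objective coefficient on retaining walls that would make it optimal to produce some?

Binding: crew and stone. Non-binding: soil (11 unused).
Since soil is not tight, its dual is 0.
The binding rows give the dual system: 6·y_crew + 2·y_stone = 12 and 4·y_crew + 3·y_stone = 13.
Solving: y_crew = 1, y_stone = 3.
retaining walls enters the basis when its profit ≥ yᵀa₃ = 1·4 + 3·3 = 13.

13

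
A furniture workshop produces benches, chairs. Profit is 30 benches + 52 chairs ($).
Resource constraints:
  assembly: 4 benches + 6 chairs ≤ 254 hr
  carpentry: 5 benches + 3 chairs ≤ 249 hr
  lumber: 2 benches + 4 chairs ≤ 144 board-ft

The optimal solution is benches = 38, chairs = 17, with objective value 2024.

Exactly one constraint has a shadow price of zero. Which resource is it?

assembly: 254/254 (binding)
carpentry: 241/249 (slack 8)
lumber: 144/144 (binding)
By complementary slackness, a constraint with positive slack has shadow price 0 → carpentry.

carpentry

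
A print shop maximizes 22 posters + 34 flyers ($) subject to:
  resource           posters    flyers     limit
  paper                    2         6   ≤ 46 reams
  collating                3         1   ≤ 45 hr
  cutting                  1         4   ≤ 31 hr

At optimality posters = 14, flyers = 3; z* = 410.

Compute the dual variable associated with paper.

Check each constraint at x*: paper 46/46 (tight); collating 45/45 (tight); cutting 26/31 (slack 5).
Slack constraints have shadow price 0 (complementary slackness).
Dual feasibility on the basic columns requires 2·y_paper + 3·y_collating = 22, 6·y_paper + 1·y_collating = 34.
→ y_paper = 5 and y_collating = 4.
Shadow price of paper = 5.

5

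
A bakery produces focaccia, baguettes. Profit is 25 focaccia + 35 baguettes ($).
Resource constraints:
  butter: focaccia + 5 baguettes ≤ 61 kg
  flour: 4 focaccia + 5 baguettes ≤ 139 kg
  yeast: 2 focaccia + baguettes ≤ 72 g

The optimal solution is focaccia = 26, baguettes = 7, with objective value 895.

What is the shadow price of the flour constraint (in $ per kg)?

6

Check each constraint at x*: butter 61/61 (tight); flour 139/139 (tight); yeast 59/72 (slack 13).
By complementary slackness, y = 0 for the non-binding constraint.
The binding rows give the dual system: 1·y_butter + 4·y_flour = 25 and 5·y_butter + 5·y_flour = 35.
This yields shadow prices y_butter = 1, y_flour = 6.
Shadow price of flour = 6.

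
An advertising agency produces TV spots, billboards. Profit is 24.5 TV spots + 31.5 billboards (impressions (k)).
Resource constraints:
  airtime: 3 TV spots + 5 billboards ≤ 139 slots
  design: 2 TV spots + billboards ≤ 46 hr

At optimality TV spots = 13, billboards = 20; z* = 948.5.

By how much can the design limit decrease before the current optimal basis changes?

18.2

Binding constraints: airtime, design. The basis is B = [[3,5],[2,1]] with det -7.
Per unit decrease in design, x* moves by d = (-0.7143, 0.4286).
The basis stays optimal until TV spots reaches 0; allowable decrease = 18.2 hr.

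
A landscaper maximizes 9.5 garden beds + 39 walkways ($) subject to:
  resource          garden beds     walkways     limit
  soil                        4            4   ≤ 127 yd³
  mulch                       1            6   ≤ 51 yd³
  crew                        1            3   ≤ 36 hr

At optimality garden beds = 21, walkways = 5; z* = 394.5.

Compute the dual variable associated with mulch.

3.5

Binding: mulch and crew. Non-binding: soil (23 unused).
Slack constraints have shadow price 0 (complementary slackness).
From A_Bᵀ y = c: 1·y_mulch + 1·y_crew = 9.5; 6·y_mulch + 3·y_crew = 39.
Solving: y_mulch = 3.5, y_crew = 6.
Shadow price of mulch = 3.5.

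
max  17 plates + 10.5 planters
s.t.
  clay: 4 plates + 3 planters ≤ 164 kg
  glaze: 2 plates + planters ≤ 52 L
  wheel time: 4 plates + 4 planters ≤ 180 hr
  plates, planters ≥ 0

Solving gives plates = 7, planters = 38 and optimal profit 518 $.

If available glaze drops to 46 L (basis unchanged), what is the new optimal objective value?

At the optimum: clay uses 142 of 164 (slack = 22); glaze uses 52 of 52 (binding); wheel time uses 180 of 180 (binding).
Since clay is not tight, its dual is 0.
The binding rows give the dual system: 2·y_glaze + 4·y_wheel time = 17 and 1·y_glaze + 4·y_wheel time = 10.5.
→ y_glaze = 6.5 and y_wheel time = 1.
Δz = y_glaze·Δb = 6.5 × (-6) = -39, so new z* = 518 − 39 = 479.

479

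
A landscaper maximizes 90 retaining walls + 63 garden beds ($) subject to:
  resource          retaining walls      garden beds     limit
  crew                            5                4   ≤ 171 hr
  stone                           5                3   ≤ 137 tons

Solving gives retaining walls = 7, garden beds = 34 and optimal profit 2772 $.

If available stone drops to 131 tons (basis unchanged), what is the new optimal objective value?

Check each constraint at x*: crew 171/171 (tight); stone 137/137 (tight).
From A_Bᵀ y = c: 5·y_crew + 5·y_stone = 90; 4·y_crew + 3·y_stone = 63.
This yields shadow prices y_crew = 9, y_stone = 9.
Δz = y_stone·Δb = 9 × (-6) = -54, so new z* = 2772 − 54 = 2718.

2718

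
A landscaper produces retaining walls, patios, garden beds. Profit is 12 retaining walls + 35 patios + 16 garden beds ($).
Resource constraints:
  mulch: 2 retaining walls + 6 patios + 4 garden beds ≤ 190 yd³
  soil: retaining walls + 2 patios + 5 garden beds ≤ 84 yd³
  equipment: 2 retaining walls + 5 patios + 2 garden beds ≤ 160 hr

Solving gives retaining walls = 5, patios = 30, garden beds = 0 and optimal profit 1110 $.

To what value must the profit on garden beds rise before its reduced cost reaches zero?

22

Binding: mulch and equipment. Non-binding: soil (19 unused).
Slack constraints have shadow price 0 (complementary slackness).
From A_Bᵀ y = c: 2·y_mulch + 2·y_equipment = 12; 6·y_mulch + 5·y_equipment = 35.
Solving: y_mulch = 5, y_equipment = 1.
garden beds enters the basis when its profit ≥ yᵀa₃ = 5·4 + 1·2 = 22.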